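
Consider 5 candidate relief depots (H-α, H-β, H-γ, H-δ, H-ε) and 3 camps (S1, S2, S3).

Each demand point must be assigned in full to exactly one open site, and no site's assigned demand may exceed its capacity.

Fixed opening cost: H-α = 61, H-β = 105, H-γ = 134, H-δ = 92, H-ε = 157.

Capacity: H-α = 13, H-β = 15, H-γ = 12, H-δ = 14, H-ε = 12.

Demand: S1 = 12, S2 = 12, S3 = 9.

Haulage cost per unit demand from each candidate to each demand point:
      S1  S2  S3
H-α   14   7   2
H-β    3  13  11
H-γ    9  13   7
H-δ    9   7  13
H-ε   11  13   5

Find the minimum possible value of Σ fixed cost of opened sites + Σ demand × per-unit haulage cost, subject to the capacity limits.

396

Open {H-α, H-β, H-δ}; cheapest assignment that respects the capacities:
  H-α (cap 13, load 9): S3 — cost 9×2 = 18
  H-β (cap 15, load 12): S1 — cost 12×3 = 36
  H-δ (cap 14, load 12): S2 — cost 12×7 = 84
  Shipping 138, fixed 258 → total 396.
  Any other capacity-feasible assignment to {H-α, H-β, H-δ} ships for at least 138.
Compare {H-α, H-β, H-γ}: its best feasible assignment gives total 483.
Compare {H-α, H-β, H-ε}: its best feasible assignment gives total 488.
Every other set of open sites that can feasibly serve all demand totals ≥ 483 even under its best assignment. Minimum: 396.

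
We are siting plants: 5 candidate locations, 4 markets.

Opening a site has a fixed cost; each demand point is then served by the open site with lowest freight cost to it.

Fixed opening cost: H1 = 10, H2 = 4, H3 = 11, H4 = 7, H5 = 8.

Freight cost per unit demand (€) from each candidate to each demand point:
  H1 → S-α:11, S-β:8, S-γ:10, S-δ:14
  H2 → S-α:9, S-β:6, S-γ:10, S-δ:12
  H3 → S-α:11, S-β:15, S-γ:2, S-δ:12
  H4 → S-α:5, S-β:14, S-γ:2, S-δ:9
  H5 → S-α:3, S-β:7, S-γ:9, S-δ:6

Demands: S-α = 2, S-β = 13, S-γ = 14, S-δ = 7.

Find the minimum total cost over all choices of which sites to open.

Open {H2, H4, H5}: assign each demand point to its cheapest open site.
  S-α→H5 2×3=6, S-β→H2 13×6=78, S-γ→H4 14×2=28, S-δ→H5 7×6=42
  freight cost 154, fixed 19 → total 173.
Compare {H2, H3, H5}: freight cost 154 + fixed 23 = 177.
Compare {H4, H5}: freight cost 167 + fixed 15 = 182.
Compare {H1, H2, H4, H5}: freight cost 154 + fixed 29 = 183.
All other subsets cost ≥ 177. Minimum total cost: 173.

173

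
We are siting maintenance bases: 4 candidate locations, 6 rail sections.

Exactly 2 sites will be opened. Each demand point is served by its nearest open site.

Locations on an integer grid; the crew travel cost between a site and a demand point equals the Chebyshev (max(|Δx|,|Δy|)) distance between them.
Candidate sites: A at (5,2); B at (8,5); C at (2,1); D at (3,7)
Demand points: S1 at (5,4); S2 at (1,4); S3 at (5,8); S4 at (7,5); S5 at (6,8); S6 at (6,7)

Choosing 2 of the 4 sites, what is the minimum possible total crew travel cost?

Open {B, D}.
  S1→B 3, S2→D 3, S3→D 2, S4→B 1, S5→B 3, S6→B 2  ⇒ total 14.
Compare {A, B}: total 15.
Compare {B, C}: total 15.
No size-2 selection does better; minimum is 14.

14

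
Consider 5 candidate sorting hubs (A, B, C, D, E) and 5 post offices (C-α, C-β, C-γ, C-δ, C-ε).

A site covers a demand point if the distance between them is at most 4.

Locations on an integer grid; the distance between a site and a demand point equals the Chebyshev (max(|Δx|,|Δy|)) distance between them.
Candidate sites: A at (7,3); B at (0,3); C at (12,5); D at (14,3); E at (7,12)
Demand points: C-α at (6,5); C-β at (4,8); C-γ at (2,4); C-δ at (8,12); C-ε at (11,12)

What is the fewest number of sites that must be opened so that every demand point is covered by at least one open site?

Coverage sets (demand points within 4 of each site):
  A: {C-α}
  B: {C-γ}
  C: {}
  D: {}
  E: {C-β, C-δ, C-ε}
No 2 sites suffice: every size-2 union leaves at least one demand point uncovered.
But {A, B, E} covers everything, so the minimum is 3.

3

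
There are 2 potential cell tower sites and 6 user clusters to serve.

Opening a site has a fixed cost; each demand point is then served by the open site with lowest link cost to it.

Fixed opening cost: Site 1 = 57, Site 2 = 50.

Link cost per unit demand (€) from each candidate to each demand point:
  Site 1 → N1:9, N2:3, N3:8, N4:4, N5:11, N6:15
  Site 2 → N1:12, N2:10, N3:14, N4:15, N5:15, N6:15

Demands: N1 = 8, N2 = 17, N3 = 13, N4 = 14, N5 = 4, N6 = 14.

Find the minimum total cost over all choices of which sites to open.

594

Open {Site 1}: assign each demand point to its cheapest open site.
  N1→Site 1 8×9=72, N2→Site 1 17×3=51, N3→Site 1 13×8=104, N4→Site 1 14×4=56, N5→Site 1 4×11=44, N6→Site 1 14×15=210
  link cost 537, fixed 57 → total 594.
Compare {Site 1, Site 2}: link cost 537 + fixed 107 = 644.
Compare {Site 2}: link cost 928 + fixed 50 = 978.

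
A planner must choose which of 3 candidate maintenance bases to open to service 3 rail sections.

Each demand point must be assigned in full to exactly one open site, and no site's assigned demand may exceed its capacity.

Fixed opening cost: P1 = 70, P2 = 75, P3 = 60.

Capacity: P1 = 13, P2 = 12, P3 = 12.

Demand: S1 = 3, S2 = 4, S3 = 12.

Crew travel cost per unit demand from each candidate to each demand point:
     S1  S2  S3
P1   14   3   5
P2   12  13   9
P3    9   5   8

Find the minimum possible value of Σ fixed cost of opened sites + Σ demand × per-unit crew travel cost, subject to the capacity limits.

Open {P1, P3}; cheapest assignment that respects the capacities:
  P1 (cap 13, load 12): S3 — cost 12×5 = 60
  P3 (cap 12, load 7): S1, S2 — cost 3×9 + 4×5 = 47
  Shipping 107, fixed 130 → total 237.
  Any other capacity-feasible assignment to {P1, P3} ships for at least 107.
Compare {P2, P3}: its best feasible assignment gives total 290.
Compare {P1, P2}: its best feasible assignment gives total 293.
Every other set of open sites that can feasibly serve all demand totals ≥ 290 even under its best assignment. Minimum: 237.

237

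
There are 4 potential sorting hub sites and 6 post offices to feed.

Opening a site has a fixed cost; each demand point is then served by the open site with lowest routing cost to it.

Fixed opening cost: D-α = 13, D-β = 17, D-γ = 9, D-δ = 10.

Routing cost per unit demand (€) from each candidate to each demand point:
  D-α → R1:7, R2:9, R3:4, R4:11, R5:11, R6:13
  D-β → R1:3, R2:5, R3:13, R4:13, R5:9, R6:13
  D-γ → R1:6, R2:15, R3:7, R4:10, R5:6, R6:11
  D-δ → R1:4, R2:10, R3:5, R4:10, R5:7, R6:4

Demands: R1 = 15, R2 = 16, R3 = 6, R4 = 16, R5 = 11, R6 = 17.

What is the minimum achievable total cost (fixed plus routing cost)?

Open {D-β, D-γ, D-δ}: assign each demand point to its cheapest open site.
  R1→D-β 15×3=45, R2→D-β 16×5=80, R3→D-δ 6×5=30, R4→D-γ 16×10=160, R5→D-γ 11×6=66, R6→D-δ 17×4=68
  routing cost 449, fixed 36 → total 485.
Compare {D-β, D-δ}: routing cost 460 + fixed 27 = 487.
Compare {D-α, D-β, D-γ, D-δ}: routing cost 443 + fixed 49 = 492.
Compare {D-α, D-β, D-δ}: routing cost 454 + fixed 40 = 494.
All other subsets cost ≥ 487. Minimum total cost: 485.

485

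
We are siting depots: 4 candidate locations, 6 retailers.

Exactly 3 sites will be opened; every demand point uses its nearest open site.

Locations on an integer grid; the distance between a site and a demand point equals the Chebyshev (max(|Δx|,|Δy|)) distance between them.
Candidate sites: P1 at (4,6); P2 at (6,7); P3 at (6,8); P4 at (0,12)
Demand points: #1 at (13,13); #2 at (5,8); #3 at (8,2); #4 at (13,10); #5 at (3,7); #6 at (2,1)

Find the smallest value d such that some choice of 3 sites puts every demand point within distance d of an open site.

Open {P1, P2, P3}.
  Farthest demand point is #1 at distance 7 (to P2); all others are ≤ 7.
With {P1, P2, P4} the worst case is 7.
With {P1, P3, P4} the worst case is 7.
No size-3 selection achieves below 7.

7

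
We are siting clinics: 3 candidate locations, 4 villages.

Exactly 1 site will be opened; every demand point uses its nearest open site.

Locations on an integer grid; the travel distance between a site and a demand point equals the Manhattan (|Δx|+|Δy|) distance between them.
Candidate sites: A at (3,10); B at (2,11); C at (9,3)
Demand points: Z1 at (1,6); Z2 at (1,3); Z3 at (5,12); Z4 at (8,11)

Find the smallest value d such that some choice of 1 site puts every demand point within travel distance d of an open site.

Open {A}.
  Farthest demand point is Z2 at travel distance 9 (to A); all others are ≤ 9.
With {B} the worst case is 9.
With {C} the worst case is 13.
No size-1 selection achieves below 9.

9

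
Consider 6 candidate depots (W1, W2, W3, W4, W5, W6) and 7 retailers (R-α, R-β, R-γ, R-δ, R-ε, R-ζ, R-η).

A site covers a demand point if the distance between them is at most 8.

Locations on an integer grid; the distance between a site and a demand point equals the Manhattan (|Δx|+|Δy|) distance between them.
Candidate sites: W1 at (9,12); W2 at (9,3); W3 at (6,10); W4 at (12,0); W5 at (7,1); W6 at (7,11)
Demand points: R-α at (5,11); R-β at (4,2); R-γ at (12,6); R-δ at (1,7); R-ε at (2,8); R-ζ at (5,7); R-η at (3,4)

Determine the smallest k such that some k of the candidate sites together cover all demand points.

Coverage sets (demand points within 8 of each site):
  W1: {R-α}
  W2: {R-β, R-γ, R-ζ, R-η}
  W3: {R-α, R-δ, R-ε, R-ζ}
  W4: {R-γ}
  W5: {R-β, R-ζ, R-η}
  W6: {R-α, R-ε, R-ζ}
No single site covers all 7 demand points.
But {W2, W3} covers everything, so the minimum is 2.

2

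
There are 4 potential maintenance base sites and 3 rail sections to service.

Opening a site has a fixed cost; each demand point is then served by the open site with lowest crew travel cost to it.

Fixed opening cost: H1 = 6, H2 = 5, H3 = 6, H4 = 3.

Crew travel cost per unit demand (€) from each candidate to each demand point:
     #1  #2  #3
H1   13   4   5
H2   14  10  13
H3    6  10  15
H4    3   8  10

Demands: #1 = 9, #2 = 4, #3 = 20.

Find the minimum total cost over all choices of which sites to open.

152

Open {H1, H4}: assign each demand point to its cheapest open site.
  #1→H4 9×3=27, #2→H1 4×4=16, #3→H1 20×5=100
  crew travel cost 143, fixed 9 → total 152.
Compare {H1, H2, H4}: crew travel cost 143 + fixed 14 = 157.
Compare {H1, H3, H4}: crew travel cost 143 + fixed 15 = 158.
Compare {H1, H2, H3, H4}: crew travel cost 143 + fixed 20 = 163.
All other subsets cost ≥ 157. Minimum total cost: 152.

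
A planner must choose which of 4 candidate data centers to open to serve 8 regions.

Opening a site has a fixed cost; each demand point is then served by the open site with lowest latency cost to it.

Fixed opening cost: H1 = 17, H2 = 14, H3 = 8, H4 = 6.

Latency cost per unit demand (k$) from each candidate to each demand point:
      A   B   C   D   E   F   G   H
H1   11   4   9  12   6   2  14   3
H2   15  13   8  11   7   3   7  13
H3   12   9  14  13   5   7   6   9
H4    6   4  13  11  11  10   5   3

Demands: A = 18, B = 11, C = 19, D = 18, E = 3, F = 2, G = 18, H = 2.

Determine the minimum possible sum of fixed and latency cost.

Open {H2, H4}: assign each demand point to its cheapest open site.
  A→H4 18×6=108, B→H4 11×4=44, C→H2 19×8=152, D→H2 18×11=198, E→H2 3×7=21, F→H2 2×3=6, G→H4 18×5=90, H→H4 2×3=6
  latency cost 625, fixed 20 → total 645.
Compare {H2, H3, H4}: latency cost 619 + fixed 28 = 647.
Compare {H1, H2, H4}: latency cost 620 + fixed 37 = 657.
Compare {H1, H4}: latency cost 639 + fixed 23 = 662.
All other subsets cost ≥ 647. Minimum total cost: 645.

645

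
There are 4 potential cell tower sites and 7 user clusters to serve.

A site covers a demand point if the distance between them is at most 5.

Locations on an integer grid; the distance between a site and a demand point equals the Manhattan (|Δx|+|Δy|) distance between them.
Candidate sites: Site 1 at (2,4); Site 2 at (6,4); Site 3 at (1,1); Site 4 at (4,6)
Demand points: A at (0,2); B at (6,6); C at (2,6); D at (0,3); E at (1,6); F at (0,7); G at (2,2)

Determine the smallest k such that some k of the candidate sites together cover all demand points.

2

Coverage sets (demand points within 5 of each site):
  Site 1: {A, C, D, E, F, G}
  Site 2: {B}
  Site 3: {A, D, E, G}
  Site 4: {B, C, E, F}
No single site covers all 7 demand points.
But {Site 1, Site 2} covers everything, so the minimum is 2.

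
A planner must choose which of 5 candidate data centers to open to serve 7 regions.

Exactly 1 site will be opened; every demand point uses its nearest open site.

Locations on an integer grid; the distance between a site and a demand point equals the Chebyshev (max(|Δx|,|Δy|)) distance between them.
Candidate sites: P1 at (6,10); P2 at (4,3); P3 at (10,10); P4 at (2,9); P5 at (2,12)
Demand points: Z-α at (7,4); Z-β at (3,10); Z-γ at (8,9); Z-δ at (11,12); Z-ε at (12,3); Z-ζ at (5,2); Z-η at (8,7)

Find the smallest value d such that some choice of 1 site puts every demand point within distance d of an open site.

Open {P1}.
  Farthest demand point is Z-ζ at distance 8 (to P1); all others are ≤ 8.
With {P3} the worst case is 8.
With {P2} the worst case is 9.
No size-1 selection achieves below 8.

8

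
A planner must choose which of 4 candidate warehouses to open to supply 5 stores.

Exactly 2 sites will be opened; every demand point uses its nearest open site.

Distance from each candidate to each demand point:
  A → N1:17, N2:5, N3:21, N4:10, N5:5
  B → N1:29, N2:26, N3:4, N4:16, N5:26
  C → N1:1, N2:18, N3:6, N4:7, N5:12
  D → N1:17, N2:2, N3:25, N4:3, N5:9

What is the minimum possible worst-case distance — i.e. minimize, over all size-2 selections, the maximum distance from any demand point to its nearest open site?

7

Open {A, C}.
  Farthest demand point is N4 at distance 7 (to C); all others are ≤ 7.
With {C, D} the worst case is 9.
With {A, B} the worst case is 17.
No size-2 selection achieves below 7.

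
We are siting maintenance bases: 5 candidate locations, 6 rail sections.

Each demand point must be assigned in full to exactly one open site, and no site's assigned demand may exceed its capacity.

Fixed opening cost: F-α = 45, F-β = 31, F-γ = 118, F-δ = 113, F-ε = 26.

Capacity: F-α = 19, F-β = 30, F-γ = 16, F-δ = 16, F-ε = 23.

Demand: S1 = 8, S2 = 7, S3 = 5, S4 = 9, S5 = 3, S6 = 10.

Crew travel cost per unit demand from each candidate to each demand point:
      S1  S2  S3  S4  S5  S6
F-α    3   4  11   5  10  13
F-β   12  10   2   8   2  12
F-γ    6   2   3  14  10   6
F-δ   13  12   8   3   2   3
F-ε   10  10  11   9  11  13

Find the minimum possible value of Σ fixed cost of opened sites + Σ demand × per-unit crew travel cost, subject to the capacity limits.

Open {F-α, F-β}; cheapest assignment that respects the capacities:
  F-α (cap 19, load 15): S1, S2 — cost 8×3 + 7×4 = 52
  F-β (cap 30, load 27): S3, S4, S5, S6 — cost 5×2 + 9×8 + 3×2 + 10×12 = 208
  Shipping 260, fixed 76 → total 336.
  Any other capacity-feasible assignment to {F-α, F-β} ships for at least 260.
Compare {F-α, F-β, F-δ}: its best feasible assignment gives total 359.
Compare {F-α, F-β, F-ε}: its best feasible assignment gives total 362.
Every other set of open sites that can feasibly serve all demand totals ≥ 359 even under its best assignment. Minimum: 336.

336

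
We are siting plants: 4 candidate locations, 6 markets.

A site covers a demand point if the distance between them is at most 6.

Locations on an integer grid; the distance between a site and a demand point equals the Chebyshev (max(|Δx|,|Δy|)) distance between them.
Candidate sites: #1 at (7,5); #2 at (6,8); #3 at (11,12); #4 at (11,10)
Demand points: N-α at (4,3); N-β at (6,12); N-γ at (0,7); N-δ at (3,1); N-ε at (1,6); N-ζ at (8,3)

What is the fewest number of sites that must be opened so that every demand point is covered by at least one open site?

2

Coverage sets (demand points within 6 of each site):
  #1: {N-α, N-δ, N-ε, N-ζ}
  #2: {N-α, N-β, N-γ, N-ε, N-ζ}
  #3: {N-β}
  #4: {N-β}
No single site covers all 6 demand points.
But {#1, #2} covers everything, so the minimum is 2.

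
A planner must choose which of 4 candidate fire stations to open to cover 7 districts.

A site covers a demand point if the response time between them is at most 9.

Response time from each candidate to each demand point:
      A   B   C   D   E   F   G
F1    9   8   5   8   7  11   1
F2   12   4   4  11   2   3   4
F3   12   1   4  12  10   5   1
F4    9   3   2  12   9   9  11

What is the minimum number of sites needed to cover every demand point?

2

Coverage sets (demand points within 9 of each site):
  F1: {A, B, C, D, E, G}
  F2: {B, C, E, F, G}
  F3: {B, C, F, G}
  F4: {A, B, C, E, F}
No single site covers all 7 demand points.
But {F1, F2} covers everything, so the minimum is 2.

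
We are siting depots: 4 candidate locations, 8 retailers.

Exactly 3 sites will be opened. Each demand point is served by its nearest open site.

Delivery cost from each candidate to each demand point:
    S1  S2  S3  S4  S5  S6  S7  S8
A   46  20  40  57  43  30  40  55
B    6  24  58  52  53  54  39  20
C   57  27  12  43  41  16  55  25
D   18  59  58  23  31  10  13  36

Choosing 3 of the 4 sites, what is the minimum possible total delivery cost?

139

Open {B, C, D}.
  S1→B 6, S2→B 24, S3→C 12, S4→D 23, S5→D 31, S6→D 10, S7→D 13, S8→B 20  ⇒ total 139.
Compare {A, C, D}: total 152.
Compare {A, B, D}: total 163.
No size-3 selection does better; minimum is 139.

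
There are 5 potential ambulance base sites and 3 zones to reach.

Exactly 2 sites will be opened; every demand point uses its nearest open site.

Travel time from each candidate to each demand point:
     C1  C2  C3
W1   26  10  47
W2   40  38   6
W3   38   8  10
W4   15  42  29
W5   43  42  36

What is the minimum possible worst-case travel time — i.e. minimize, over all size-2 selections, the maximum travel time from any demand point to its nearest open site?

Open {W3, W4}.
  Farthest demand point is C1 at travel time 15 (to W4); all others are ≤ 15.
With {W1, W2} the worst case is 26.
With {W1, W3} the worst case is 26.
No size-2 selection achieves below 15.

15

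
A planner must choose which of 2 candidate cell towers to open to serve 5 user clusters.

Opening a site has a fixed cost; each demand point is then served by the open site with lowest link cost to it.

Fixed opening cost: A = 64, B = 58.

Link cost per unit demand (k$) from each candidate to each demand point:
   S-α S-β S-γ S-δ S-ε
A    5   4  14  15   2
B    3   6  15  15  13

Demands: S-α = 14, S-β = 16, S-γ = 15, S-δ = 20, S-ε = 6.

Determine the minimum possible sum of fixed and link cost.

Open {A}: assign each demand point to its cheapest open site.
  S-α→A 14×5=70, S-β→A 16×4=64, S-γ→A 15×14=210, S-δ→A 20×15=300, S-ε→A 6×2=12
  link cost 656, fixed 64 → total 720.
Compare {A, B}: link cost 628 + fixed 122 = 750.
Compare {B}: link cost 741 + fixed 58 = 799.

720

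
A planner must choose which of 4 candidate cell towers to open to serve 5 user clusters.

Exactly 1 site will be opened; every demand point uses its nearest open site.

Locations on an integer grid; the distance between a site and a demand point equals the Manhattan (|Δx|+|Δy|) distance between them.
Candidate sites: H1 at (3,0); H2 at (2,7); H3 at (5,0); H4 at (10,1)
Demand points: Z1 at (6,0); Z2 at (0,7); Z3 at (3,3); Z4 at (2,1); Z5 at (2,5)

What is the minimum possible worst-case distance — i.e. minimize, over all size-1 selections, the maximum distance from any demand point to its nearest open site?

Open {H1}.
  Farthest demand point is Z2 at distance 10 (to H1); all others are ≤ 10.
With {H2} the worst case is 11.
With {H3} the worst case is 12.
No size-1 selection achieves below 10.

10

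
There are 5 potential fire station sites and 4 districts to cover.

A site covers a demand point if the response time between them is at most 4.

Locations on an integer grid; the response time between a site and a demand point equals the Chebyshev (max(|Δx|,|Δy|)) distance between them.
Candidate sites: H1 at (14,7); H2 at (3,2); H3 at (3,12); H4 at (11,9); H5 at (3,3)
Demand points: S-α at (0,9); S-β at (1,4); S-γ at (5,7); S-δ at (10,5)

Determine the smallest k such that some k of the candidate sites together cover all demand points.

Coverage sets (demand points within 4 of each site):
  H1: {S-δ}
  H2: {S-β}
  H3: {S-α}
  H4: {S-δ}
  H5: {S-β, S-γ}
No 2 sites suffice: every size-2 union leaves at least one demand point uncovered.
But {H1, H3, H5} covers everything, so the minimum is 3.

3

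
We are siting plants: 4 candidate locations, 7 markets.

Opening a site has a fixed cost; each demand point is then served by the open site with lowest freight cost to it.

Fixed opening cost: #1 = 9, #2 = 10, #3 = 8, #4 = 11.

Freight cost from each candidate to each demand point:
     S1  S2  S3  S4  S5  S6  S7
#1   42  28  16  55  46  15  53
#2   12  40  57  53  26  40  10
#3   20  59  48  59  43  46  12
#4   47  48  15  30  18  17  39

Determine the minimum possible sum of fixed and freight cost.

158

Open {#1, #2, #4}: assign each demand point to its cheapest open site.
  S1→#2 12, S2→#1 28, S3→#4 15, S4→#4 30, S5→#4 18, S6→#1 15, S7→#2 10
  freight cost 128, fixed 30 → total 158.
Compare {#2, #4}: freight cost 142 + fixed 21 = 163.
Compare {#1, #3, #4}: freight cost 138 + fixed 28 = 166.
Compare {#1, #2, #3, #4}: freight cost 128 + fixed 38 = 166.
All other subsets cost ≥ 163. Minimum total cost: 158.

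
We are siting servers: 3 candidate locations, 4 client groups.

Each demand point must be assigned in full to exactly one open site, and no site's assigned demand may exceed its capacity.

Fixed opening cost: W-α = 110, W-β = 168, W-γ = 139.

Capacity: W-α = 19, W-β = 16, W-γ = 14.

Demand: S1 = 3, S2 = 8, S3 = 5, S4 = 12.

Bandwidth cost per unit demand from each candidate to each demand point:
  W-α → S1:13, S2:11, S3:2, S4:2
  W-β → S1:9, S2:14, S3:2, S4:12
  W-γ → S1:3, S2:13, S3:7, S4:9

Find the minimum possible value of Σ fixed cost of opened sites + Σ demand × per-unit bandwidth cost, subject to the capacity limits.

Open {W-α, W-γ}; cheapest assignment that respects the capacities:
  W-α (cap 19, load 17): S3, S4 — cost 5×2 + 12×2 = 34
  W-γ (cap 14, load 11): S1, S2 — cost 3×3 + 8×13 = 113
  Shipping 147, fixed 249 → total 396.
  Any other capacity-feasible assignment to {W-α, W-γ} ships for at least 147.
Compare {W-α, W-β}: its best feasible assignment gives total 451.
Compare {W-β, W-γ}: its best feasible assignment gives total 564.
Every other set of open sites that can feasibly serve all demand totals ≥ 451 even under its best assignment. Minimum: 396.

396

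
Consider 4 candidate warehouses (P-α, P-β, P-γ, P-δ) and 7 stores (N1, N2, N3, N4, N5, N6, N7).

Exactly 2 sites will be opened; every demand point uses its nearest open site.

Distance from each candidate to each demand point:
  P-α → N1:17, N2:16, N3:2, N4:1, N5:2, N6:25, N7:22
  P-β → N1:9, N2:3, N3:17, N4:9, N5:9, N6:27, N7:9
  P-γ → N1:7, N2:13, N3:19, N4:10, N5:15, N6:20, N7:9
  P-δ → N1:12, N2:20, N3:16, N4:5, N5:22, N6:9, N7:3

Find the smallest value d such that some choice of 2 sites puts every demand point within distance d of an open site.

Open {P-α, P-δ}.
  Farthest demand point is N2 at distance 16 (to P-α); all others are ≤ 16.
With {P-β, P-δ} the worst case is 16.
With {P-γ, P-δ} the worst case is 16.
No size-2 selection achieves below 16.

16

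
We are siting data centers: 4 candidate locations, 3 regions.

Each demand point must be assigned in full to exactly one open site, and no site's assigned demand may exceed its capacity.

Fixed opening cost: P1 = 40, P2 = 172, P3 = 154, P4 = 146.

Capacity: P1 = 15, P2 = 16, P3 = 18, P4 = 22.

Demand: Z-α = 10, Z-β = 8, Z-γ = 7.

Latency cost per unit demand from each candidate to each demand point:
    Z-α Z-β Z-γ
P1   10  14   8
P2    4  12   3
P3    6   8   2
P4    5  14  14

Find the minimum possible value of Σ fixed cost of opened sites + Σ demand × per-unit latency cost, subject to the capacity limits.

Open {P1, P3}; cheapest assignment that respects the capacities:
  P1 (cap 15, load 10): Z-α — cost 10×10 = 100
  P3 (cap 18, load 15): Z-β, Z-γ — cost 8×8 + 7×2 = 78
  Shipping 178, fixed 194 → total 372.
  Any other capacity-feasible assignment to {P1, P3} ships for at least 178.
Compare {P1, P4}: its best feasible assignment gives total 404.
Compare {P1, P2}: its best feasible assignment gives total 420.
Every other set of open sites that can feasibly serve all demand totals ≥ 404 even under its best assignment. Minimum: 372.

372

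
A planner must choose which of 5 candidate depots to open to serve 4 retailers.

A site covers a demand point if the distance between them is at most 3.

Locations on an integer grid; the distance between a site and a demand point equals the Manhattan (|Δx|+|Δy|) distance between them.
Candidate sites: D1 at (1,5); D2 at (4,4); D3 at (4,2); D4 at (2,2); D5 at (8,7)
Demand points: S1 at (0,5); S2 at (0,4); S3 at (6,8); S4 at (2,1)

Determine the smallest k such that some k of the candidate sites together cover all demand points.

Coverage sets (demand points within 3 of each site):
  D1: {S1, S2}
  D2: {}
  D3: {S4}
  D4: {S4}
  D5: {S3}
No 2 sites suffice: every size-2 union leaves at least one demand point uncovered.
But {D1, D3, D5} covers everything, so the minimum is 3.

3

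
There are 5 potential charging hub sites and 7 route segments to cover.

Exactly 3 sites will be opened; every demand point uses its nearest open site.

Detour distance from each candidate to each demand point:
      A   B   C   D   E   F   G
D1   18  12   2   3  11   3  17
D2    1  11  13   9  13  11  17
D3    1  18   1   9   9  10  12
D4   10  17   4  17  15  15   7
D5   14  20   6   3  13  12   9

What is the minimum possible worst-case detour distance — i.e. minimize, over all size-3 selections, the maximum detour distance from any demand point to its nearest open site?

Open {D1, D2, D4}.
  Farthest demand point is B at detour distance 11 (to D2); all others are ≤ 11.
With {D1, D2, D5} the worst case is 11.
With {D2, D3, D4} the worst case is 11.
No size-3 selection achieves below 11.

11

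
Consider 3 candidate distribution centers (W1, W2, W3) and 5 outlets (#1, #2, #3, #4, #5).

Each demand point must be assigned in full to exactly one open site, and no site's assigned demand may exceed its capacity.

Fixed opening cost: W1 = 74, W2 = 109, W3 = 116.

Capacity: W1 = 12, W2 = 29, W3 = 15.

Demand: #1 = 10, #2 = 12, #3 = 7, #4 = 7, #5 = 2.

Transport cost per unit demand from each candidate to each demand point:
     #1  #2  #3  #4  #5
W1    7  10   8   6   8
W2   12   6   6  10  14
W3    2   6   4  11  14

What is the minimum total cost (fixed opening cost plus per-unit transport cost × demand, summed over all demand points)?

453

Open {W1, W2}; cheapest assignment that respects the capacities:
  W1 (cap 12, load 12): #1, #5 — cost 10×7 + 2×8 = 86
  W2 (cap 29, load 26): #2, #3, #4 — cost 12×6 + 7×6 + 7×10 = 184
  Shipping 270, fixed 183 → total 453.
  Any other capacity-feasible assignment to {W1, W2} ships for at least 270.
Compare {W2, W3}: its best feasible assignment gives total 457.
Compare {W1, W2, W3}: its best feasible assignment gives total 491.
Every other set of open sites that can feasibly serve all demand totals ≥ 457 even under its best assignment. Minimum: 453.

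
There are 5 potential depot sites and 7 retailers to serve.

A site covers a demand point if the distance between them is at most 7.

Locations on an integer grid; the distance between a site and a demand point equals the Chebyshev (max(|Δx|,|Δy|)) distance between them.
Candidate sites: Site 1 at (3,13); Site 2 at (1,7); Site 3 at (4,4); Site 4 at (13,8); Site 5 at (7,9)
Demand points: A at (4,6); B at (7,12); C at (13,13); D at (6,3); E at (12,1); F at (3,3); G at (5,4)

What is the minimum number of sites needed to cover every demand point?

2

Coverage sets (demand points within 7 of each site):
  Site 1: {A, B}
  Site 2: {A, B, D, F, G}
  Site 3: {A, D, F, G}
  Site 4: {B, C, D, E}
  Site 5: {A, B, C, D, F, G}
No single site covers all 7 demand points.
But {Site 2, Site 4} covers everything, so the minimum is 2.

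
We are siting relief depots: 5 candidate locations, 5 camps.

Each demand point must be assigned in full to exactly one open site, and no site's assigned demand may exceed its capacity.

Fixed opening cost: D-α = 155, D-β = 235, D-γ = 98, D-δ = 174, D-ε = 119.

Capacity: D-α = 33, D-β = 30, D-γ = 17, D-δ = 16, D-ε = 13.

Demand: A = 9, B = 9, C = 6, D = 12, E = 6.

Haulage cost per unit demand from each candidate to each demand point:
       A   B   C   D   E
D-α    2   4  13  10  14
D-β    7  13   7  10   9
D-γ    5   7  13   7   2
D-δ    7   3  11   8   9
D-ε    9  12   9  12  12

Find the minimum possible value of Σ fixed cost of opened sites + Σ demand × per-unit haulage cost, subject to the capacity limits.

Open {D-α, D-γ}; cheapest assignment that respects the capacities:
  D-α (cap 33, load 30): A, B, D — cost 9×2 + 9×4 + 12×10 = 174
  D-γ (cap 17, load 12): C, E — cost 6×13 + 6×2 = 90
  Shipping 264, fixed 253 → total 517.
  Any other capacity-feasible assignment to {D-α, D-γ} ships for at least 264.
Compare {D-α, D-ε}: its best feasible assignment gives total 574.
Compare {D-α, D-γ, D-ε}: its best feasible assignment gives total 612.
Every other set of open sites that can feasibly serve all demand totals ≥ 574 even under its best assignment. Minimum: 517.

517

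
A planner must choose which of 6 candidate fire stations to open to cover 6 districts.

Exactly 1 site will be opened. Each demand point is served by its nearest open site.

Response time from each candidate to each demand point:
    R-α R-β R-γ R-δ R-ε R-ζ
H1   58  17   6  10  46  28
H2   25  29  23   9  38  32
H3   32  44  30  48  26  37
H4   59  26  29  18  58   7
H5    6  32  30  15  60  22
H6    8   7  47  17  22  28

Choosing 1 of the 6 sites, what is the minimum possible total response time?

129

Open {H6}.
  R-α→H6 8, R-β→H6 7, R-γ→H6 47, R-δ→H6 17, R-ε→H6 22, R-ζ→H6 28  ⇒ total 129.
Compare {H2}: total 156.
Compare {H1}: total 165.
No size-1 selection does better; minimum is 129.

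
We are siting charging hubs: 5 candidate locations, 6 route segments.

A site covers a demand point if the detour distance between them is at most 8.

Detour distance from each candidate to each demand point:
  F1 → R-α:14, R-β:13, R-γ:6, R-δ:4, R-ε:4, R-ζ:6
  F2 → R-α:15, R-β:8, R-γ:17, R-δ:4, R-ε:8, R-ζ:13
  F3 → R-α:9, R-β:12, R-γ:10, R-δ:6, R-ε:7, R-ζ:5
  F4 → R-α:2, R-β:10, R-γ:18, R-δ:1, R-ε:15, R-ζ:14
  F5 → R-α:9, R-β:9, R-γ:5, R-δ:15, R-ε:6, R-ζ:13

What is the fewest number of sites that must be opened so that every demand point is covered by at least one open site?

3

Coverage sets (demand points within 8 of each site):
  F1: {R-γ, R-δ, R-ε, R-ζ}
  F2: {R-β, R-δ, R-ε}
  F3: {R-δ, R-ε, R-ζ}
  F4: {R-α, R-δ}
  F5: {R-γ, R-ε}
No 2 sites suffice: every size-2 union leaves at least one demand point uncovered.
But {F1, F2, F4} covers everything, so the minimum is 3.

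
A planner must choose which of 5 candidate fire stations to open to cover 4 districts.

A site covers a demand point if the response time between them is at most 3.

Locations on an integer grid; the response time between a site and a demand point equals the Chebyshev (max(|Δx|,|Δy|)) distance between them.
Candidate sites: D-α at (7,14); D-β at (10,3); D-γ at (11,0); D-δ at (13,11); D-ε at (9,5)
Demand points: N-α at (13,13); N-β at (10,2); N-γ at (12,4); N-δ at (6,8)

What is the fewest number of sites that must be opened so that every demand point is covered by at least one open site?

Coverage sets (demand points within 3 of each site):
  D-α: {}
  D-β: {N-β, N-γ}
  D-γ: {N-β}
  D-δ: {N-α}
  D-ε: {N-β, N-γ, N-δ}
No single site covers all 4 demand points.
But {D-δ, D-ε} covers everything, so the minimum is 2.

2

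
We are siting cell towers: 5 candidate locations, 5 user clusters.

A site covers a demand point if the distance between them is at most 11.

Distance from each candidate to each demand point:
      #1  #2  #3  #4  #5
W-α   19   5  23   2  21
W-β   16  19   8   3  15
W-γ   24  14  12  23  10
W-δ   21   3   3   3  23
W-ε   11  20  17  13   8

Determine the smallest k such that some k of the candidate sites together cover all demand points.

Coverage sets (demand points within 11 of each site):
  W-α: {#2, #4}
  W-β: {#3, #4}
  W-γ: {#5}
  W-δ: {#2, #3, #4}
  W-ε: {#1, #5}
No single site covers all 5 demand points.
But {W-δ, W-ε} covers everything, so the minimum is 2.

2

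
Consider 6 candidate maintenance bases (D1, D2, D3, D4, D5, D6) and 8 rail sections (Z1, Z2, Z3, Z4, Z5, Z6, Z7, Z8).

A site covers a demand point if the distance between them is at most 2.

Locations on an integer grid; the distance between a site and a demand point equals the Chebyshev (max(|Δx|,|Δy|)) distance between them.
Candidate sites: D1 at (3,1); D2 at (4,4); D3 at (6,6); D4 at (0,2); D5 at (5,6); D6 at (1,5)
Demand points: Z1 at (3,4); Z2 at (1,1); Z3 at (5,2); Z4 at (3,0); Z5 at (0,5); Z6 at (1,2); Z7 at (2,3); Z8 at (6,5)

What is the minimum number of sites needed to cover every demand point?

3

Coverage sets (demand points within 2 of each site):
  D1: {Z2, Z3, Z4, Z6, Z7}
  D2: {Z1, Z3, Z7, Z8}
  D3: {Z8}
  D4: {Z2, Z6, Z7}
  D5: {Z1, Z8}
  D6: {Z1, Z5, Z7}
No 2 sites suffice: every size-2 union leaves at least one demand point uncovered.
But {D1, D2, D6} covers everything, so the minimum is 3.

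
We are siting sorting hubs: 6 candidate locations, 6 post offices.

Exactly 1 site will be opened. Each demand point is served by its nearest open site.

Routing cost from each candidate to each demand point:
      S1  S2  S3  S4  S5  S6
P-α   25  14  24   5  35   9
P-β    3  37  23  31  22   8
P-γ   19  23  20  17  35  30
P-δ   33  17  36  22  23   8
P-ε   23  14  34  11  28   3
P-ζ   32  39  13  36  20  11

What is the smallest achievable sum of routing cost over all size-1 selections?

Open {P-α}.
  S1→P-α 25, S2→P-α 14, S3→P-α 24, S4→P-α 5, S5→P-α 35, S6→P-α 9  ⇒ total 112.
Compare {P-ε}: total 113.
Compare {P-β}: total 124.
No size-1 selection does better; minimum is 112.

112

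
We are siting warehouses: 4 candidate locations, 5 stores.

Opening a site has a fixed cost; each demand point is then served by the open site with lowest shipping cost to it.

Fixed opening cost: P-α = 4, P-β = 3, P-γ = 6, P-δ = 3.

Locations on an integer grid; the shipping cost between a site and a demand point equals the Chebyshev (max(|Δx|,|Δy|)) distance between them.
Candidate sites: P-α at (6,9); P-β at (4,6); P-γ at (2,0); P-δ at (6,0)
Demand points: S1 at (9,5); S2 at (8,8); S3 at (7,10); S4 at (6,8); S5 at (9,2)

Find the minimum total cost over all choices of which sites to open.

18

Open {P-α, P-δ}: assign each demand point to its cheapest open site.
  S1→P-α 4, S2→P-α 2, S3→P-α 1, S4→P-α 1, S5→P-δ 3
  shipping cost 11, fixed 7 → total 18.
Compare {P-α}: shipping cost 15 + fixed 4 = 19.
Compare {P-α, P-β}: shipping cost 13 + fixed 7 = 20.
Compare {P-α, P-β, P-δ}: shipping cost 11 + fixed 10 = 21.
All other subsets cost ≥ 19. Minimum total cost: 18.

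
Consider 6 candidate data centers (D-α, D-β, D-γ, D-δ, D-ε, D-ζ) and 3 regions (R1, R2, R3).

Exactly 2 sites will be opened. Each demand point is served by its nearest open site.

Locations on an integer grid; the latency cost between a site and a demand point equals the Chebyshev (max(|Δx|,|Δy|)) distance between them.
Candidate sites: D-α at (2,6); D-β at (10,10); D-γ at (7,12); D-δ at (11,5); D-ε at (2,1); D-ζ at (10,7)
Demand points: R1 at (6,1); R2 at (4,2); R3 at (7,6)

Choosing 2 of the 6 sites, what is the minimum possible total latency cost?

Open {D-ε, D-ζ}.
  R1→D-ε 4, R2→D-ε 2, R3→D-ζ 3  ⇒ total 9.
Compare {D-β, D-ε}: total 10.
Compare {D-δ, D-ε}: total 10.
No size-2 selection does better; minimum is 9.

9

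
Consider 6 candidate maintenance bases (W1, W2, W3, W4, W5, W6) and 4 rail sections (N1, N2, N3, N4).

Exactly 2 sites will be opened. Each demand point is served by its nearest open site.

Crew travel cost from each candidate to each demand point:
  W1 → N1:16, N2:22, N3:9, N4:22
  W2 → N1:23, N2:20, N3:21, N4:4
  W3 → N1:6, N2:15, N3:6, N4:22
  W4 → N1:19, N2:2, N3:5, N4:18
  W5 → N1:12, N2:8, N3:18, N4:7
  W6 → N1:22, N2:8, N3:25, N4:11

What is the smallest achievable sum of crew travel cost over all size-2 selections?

26

Open {W4, W5}.
  N1→W5 12, N2→W4 2, N3→W4 5, N4→W5 7  ⇒ total 26.
Compare {W3, W5}: total 27.
Compare {W2, W4}: total 30.
No size-2 selection does better; minimum is 26.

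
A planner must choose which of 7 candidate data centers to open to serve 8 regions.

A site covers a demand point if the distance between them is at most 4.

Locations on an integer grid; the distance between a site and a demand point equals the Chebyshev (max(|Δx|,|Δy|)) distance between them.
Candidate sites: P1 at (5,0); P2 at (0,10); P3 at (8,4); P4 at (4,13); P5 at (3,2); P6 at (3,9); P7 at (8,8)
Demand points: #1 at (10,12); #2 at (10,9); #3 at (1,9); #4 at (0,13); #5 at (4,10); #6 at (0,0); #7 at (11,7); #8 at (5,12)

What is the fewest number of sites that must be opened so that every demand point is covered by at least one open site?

Coverage sets (demand points within 4 of each site):
  P1: {}
  P2: {#3, #4, #5}
  P3: {#7}
  P4: {#3, #4, #5, #8}
  P5: {#6}
  P6: {#3, #4, #5, #8}
  P7: {#1, #2, #5, #7, #8}
No 2 sites suffice: every size-2 union leaves at least one demand point uncovered.
But {P2, P5, P7} covers everything, so the minimum is 3.

3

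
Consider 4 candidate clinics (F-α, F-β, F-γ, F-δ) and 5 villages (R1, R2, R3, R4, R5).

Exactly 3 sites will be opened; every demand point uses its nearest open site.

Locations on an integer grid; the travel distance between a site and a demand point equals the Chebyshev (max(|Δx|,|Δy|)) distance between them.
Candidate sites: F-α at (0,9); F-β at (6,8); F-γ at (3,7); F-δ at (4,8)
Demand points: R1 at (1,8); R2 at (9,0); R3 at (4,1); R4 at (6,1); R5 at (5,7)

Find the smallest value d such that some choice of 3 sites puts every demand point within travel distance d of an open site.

Open {F-α, F-β, F-γ}.
  Farthest demand point is R2 at travel distance 7 (to F-γ); all others are ≤ 7.
With {F-α, F-γ, F-δ} the worst case is 7.
With {F-β, F-γ, F-δ} the worst case is 7.
No size-3 selection achieves below 7.

7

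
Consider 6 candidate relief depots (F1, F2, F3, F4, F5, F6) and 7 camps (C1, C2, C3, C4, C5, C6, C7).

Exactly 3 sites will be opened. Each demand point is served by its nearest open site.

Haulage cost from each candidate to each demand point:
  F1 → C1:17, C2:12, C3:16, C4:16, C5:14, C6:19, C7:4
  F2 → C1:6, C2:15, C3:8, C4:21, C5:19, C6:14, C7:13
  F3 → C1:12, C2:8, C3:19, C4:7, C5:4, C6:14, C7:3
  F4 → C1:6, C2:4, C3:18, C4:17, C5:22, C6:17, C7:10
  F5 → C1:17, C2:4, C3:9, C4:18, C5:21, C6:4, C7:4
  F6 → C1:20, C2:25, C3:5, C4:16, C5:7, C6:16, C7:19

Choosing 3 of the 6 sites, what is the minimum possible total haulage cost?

Open {F2, F3, F5}.
  C1→F2 6, C2→F5 4, C3→F2 8, C4→F3 7, C5→F3 4, C6→F5 4, C7→F3 3  ⇒ total 36.
Compare {F3, F4, F5}: total 37.
Compare {F3, F5, F6}: total 39.
No size-3 selection does better; minimum is 36.

36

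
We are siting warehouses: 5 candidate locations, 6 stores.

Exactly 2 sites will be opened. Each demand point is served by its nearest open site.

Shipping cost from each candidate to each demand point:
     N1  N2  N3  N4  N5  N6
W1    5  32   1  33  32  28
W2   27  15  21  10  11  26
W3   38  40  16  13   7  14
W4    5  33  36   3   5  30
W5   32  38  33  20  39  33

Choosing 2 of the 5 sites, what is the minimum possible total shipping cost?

Open {W1, W2}.
  N1→W1 5, N2→W2 15, N3→W1 1, N4→W2 10, N5→W2 11, N6→W2 26  ⇒ total 68.
Compare {W1, W3}: total 72.
Compare {W1, W4}: total 74.
No size-2 selection does better; minimum is 68.

68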